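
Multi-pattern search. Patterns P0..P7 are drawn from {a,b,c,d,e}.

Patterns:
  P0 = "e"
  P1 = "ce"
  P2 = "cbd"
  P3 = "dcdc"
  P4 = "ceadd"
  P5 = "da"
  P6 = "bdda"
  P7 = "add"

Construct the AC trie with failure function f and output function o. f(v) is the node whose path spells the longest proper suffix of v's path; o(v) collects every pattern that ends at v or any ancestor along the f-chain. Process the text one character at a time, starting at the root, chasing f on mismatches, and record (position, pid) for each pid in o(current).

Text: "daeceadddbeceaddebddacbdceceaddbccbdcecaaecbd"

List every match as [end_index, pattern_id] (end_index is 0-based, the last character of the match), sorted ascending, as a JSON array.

Build:
Trie nodes:
  0='ε' goto a→18 b→14 c→2 d→6 e→1
  1='e' goto ·  [P0 ends]
  2='c' goto b→4 e→3
  3='ce' goto a→10  [P1 ends]
  4='cb' goto d→5
  5='cbd' goto ·  [P2 ends]
  6='d' goto a→13 c→7
  7='dc' goto d→8
  8='dcd' goto c→9
  9='dcdc' goto ·  [P3 ends]
  10='cea' goto d→11
  11='cead' goto d→12
  12='ceadd' goto ·  [P4 ends]
  13='da' goto ·  [P5 ends]
  14='b' goto d→15
  15='bd' goto d→16
  16='bdd' goto a→17
  17='bdda' goto ·  [P6 ends]
  18='a' goto d→19
  19='ad' goto d→20
  20='add' goto ·  [P7 ends]

Failure links (BFS by depth):
  fail(1) 'e': from fail(0)=0 chase 'e': 0 ⇒ 0;  out={0}∪out(0)={0}
  fail(2) 'c': from fail(0)=0 chase 'c': 0 ⇒ 0;  out=∅∪out(0)=∅
  fail(6) 'd': from fail(0)=0 chase 'd': 0 ⇒ 0;  out=∅∪out(0)=∅
  fail(14) 'b': from fail(0)=0 chase 'b': 0 ⇒ 0;  out=∅∪out(0)=∅
  fail(18) 'a': from fail(0)=0 chase 'a': 0 ⇒ 0;  out=∅∪out(0)=∅
  fail(3) 'ce': from fail(2)=0 chase 'e': 0 ⇒ 1;  out={1}∪out(1)={0,1}
  fail(4) 'cb': from fail(2)=0 chase 'b': 0 ⇒ 14;  out=∅∪out(14)=∅
  fail(7) 'dc': from fail(6)=0 chase 'c': 0 ⇒ 2;  out=∅∪out(2)=∅
  fail(13) 'da': from fail(6)=0 chase 'a': 0 ⇒ 18;  out={5}∪out(18)={5}
  fail(15) 'bd': from fail(14)=0 chase 'd': 0 ⇒ 6;  out=∅∪out(6)=∅
  fail(19) 'ad': from fail(18)=0 chase 'd': 0 ⇒ 6;  out=∅∪out(6)=∅
  fail(5) 'cbd': from fail(4)=14 chase 'd': 14 ⇒ 15;  out={2}∪out(15)={2}
  fail(8) 'dcd': from fail(7)=2 chase 'd': 2→0 ⇒ 6;  out=∅∪out(6)=∅
  fail(10) 'cea': from fail(3)=1 chase 'a': 1→0 ⇒ 18;  out=∅∪out(18)=∅
  fail(16) 'bdd': from fail(15)=6 chase 'd': 6→0 ⇒ 6;  out=∅∪out(6)=∅
  fail(20) 'add': from fail(19)=6 chase 'd': 6→0 ⇒ 6;  out={7}∪out(6)={7}
  fail(9) 'dcdc': from fail(8)=6 chase 'c': 6 ⇒ 7;  out={3}∪out(7)={3}
  fail(11) 'cead': from fail(10)=18 chase 'd': 18 ⇒ 19;  out=∅∪out(19)=∅
  fail(17) 'bdda': from fail(16)=6 chase 'a': 6 ⇒ 13;  out={6}∪out(13)={5,6}
  fail(12) 'ceadd': from fail(11)=19 chase 'd': 19 ⇒ 20;  out={4}∪out(20)={4,7}

Scan:
pos 0 'd': at 6
pos 1 'a': at 13  → match P5@[0:1]
pos 2 'e': at 1 (fail-walked)  → match P0@[2:2]
pos 3 'c': at 2 (fail-walked)
pos 4 'e': at 3  → match P0@[4:4],P1@[3:4]
pos 5 'a': at 10
pos 6 'd': at 11
pos 7 'd': at 12  → match P4@[3:7],P7@[5:7]
pos 8 'd': at 6 (fail-walked)
pos 9 'b': at 14 (fail-walked)
pos 10 'e': at 1 (fail-walked)  → match P0@[10:10]
pos 11 'c': at 2 (fail-walked)
pos 12 'e': at 3  → match P0@[12:12],P1@[11:12]
pos 13 'a': at 10
pos 14 'd': at 11
pos 15 'd': at 12  → match P4@[11:15],P7@[13:15]
pos 16 'e': at 1 (fail-walked)  → match P0@[16:16]
pos 17 'b': at 14 (fail-walked)
pos 18 'd': at 15
pos 19 'd': at 16
pos 20 'a': at 17  → match P5@[19:20],P6@[17:20]
pos 21 'c': at 2 (fail-walked)
pos 22 'b': at 4
pos 23 'd': at 5  → match P2@[21:23]
pos 24 'c': at 7 (fail-walked)
pos 25 'e': at 3 (fail-walked)  → match P0@[25:25],P1@[24:25]
pos 26 'c': at 2 (fail-walked)
pos 27 'e': at 3  → match P0@[27:27],P1@[26:27]
pos 28 'a': at 10
pos 29 'd': at 11
pos 30 'd': at 12  → match P4@[26:30],P7@[28:30]
pos 31 'b': at 14 (fail-walked)
pos 32 'c': at 2 (fail-walked)
pos 33 'c': at 2 (fail-walked)
pos 34 'b': at 4
pos 35 'd': at 5  → match P2@[33:35]
pos 36 'c': at 7 (fail-walked)
pos 37 'e': at 3 (fail-walked)  → match P0@[37:37],P1@[36:37]
pos 38 'c': at 2 (fail-walked)
pos 39 'a': at 18 (fail-walked)
pos 40 'a': at 18 (fail-walked)
pos 41 'e': at 1 (fail-walked)  → match P0@[41:41]
pos 42 'c': at 2 (fail-walked)
pos 43 'b': at 4
pos 44 'd': at 5  → match P2@[42:44]

All matches (sorted): [[1,5],[2,0],[4,0],[4,1],[7,4],[7,7],[10,0],[12,0],[12,1],[15,4],[15,7],[16,0],[20,5],[20,6],[23,2],[25,0],[25,1],[27,0],[27,1],[30,4],[30,7],[35,2],[37,0],[37,1],[41,0],[44,2]]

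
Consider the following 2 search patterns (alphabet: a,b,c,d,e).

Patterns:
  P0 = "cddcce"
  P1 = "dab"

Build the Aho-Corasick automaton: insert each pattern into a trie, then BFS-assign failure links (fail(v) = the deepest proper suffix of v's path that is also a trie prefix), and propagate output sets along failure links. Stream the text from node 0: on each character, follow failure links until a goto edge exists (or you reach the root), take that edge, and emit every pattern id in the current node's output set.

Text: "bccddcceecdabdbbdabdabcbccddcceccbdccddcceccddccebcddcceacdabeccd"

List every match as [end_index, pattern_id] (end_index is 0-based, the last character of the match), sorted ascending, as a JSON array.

Build:
Trie (insert patterns):
  n0 'ε': c→1 d→7
  n1 'c': d→2
  n2 'cd': d→3
  n3 'cdd': c→4
  n4 'cddc': c→5
  n5 'cddcc': e→6
  n6 'cddcce': ·  [P0 ends]
  n7 'd': a→8
  n8 'da': b→9
  n9 'dab': ·  [P1 ends]

Failure links (BFS by depth):
  fail(1) 'c': from fail(0)=0 chase 'c': 0 ⇒ 0;  out=∅∪out(0)=∅
  fail(7) 'd': from fail(0)=0 chase 'd': 0 ⇒ 0;  out=∅∪out(0)=∅
  fail(2) 'cd': from fail(1)=0 chase 'd': 0 ⇒ 7;  out=∅∪out(7)=∅
  fail(8) 'da': from fail(7)=0 chase 'a': 0 ⇒ 0;  out=∅∪out(0)=∅
  fail(3) 'cdd': from fail(2)=7 chase 'd': 7→0 ⇒ 7;  out=∅∪out(7)=∅
  fail(9) 'dab': from fail(8)=0 chase 'b': 0 ⇒ 0;  out={1}∪out(0)={1}
  fail(4) 'cddc': from fail(3)=7 chase 'c': 7→0 ⇒ 1;  out=∅∪out(1)=∅
  fail(5) 'cddcc': from fail(4)=1 chase 'c': 1→0 ⇒ 1;  out=∅∪out(1)=∅
  fail(6) 'cddcce': from fail(5)=1 chase 'e': 1→0 ⇒ 0;  out={0}∪out(0)={0}

Text stream:
pos 0 'b': at 0
pos 1 'c': at 1
pos 2 'c': at 1 (via fail)
pos 3 'd': at 2
pos 4 'd': at 3
pos 5 'c': at 4
pos 6 'c': at 5
pos 7 'e': at 6  emit P0@[2:7]
pos 8 'e': at 0 (via fail)
pos 9 'c': at 1
pos 10 'd': at 2
pos 11 'a': at 8 (via fail)
pos 12 'b': at 9  emit P1@[10:12]
pos 13 'd': at 7 (via fail)
pos 14 'b': at 0 (via fail)
pos 15 'b': at 0
pos 16 'd': at 7
pos 17 'a': at 8
pos 18 'b': at 9  emit P1@[16:18]
pos 19 'd': at 7 (via fail)
pos 20 'a': at 8
pos 21 'b': at 9  emit P1@[19:21]
pos 22 'c': at 1 (via fail)
pos 23 'b': at 0 (via fail)
pos 24 'c': at 1
pos 25 'c': at 1 (via fail)
pos 26 'd': at 2
pos 27 'd': at 3
pos 28 'c': at 4
pos 29 'c': at 5
pos 30 'e': at 6  emit P0@[25:30]
pos 31 'c': at 1 (via fail)
pos 32 'c': at 1 (via fail)
pos 33 'b': at 0 (via fail)
pos 34 'd': at 7
pos 35 'c': at 1 (via fail)
pos 36 'c': at 1 (via fail)
pos 37 'd': at 2
pos 38 'd': at 3
pos 39 'c': at 4
pos 40 'c': at 5
pos 41 'e': at 6  emit P0@[36:41]
pos 42 'c': at 1 (via fail)
pos 43 'c': at 1 (via fail)
pos 44 'd': at 2
pos 45 'd': at 3
pos 46 'c': at 4
pos 47 'c': at 5
pos 48 'e': at 6  emit P0@[43:48]
pos 49 'b': at 0 (via fail)
pos 50 'c': at 1
pos 51 'd': at 2
pos 52 'd': at 3
pos 53 'c': at 4
pos 54 'c': at 5
pos 55 'e': at 6  emit P0@[50:55]
pos 56 'a': at 0 (via fail)
pos 57 'c': at 1
pos 58 'd': at 2
pos 59 'a': at 8 (via fail)
pos 60 'b': at 9  emit P1@[58:60]
pos 61 'e': at 0 (via fail)
pos 62 'c': at 1
pos 63 'c': at 1 (via fail)
pos 64 'd': at 2

All matches (sorted): [[7,0],[12,1],[18,1],[21,1],[30,0],[41,0],[48,0],[55,0],[60,1]]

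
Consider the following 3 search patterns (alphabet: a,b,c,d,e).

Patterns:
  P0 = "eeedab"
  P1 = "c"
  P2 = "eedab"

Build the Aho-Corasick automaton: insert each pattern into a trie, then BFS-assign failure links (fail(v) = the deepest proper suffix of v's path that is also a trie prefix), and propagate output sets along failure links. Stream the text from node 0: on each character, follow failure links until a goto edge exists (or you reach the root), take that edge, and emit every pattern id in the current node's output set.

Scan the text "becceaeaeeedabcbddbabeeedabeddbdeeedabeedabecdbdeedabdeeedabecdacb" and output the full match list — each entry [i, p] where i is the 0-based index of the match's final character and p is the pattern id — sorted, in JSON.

Build:
Trie nodes:
  0='ε' goto c→7 e→1
  1='e' goto e→2
  2='ee' goto d→8 e→3
  3='eee' goto d→4
  4='eeed' goto a→5
  5='eeeda' goto b→6
  6='eeedab' goto ·  ←P0
  7='c' goto ·  ←P1
  8='eed' goto a→9
  9='eeda' goto b→10
  10='eedab' goto ·  ←P2

Failure links (BFS by depth):
  n1('e'): parent n0 fail=0; on 'e' 0 → fail=0;  out ∅∪∅=∅
  n7('c'): parent n0 fail=0; on 'c' 0 → fail=0;  out {1}∪∅={1}
  n2('ee'): parent n1 fail=0; on 'e' 0 → fail=1;  out ∅∪∅=∅
  n3('eee'): parent n2 fail=1; on 'e' 1 → fail=2;  out ∅∪∅=∅
  n8('eed'): parent n2 fail=1; on 'd' 1→0 → fail=0;  out ∅∪∅=∅
  n4('eeed'): parent n3 fail=2; on 'd' 2 → fail=8;  out ∅∪∅=∅
  n9('eeda'): parent n8 fail=0; on 'a' 0 → fail=0;  out ∅∪∅=∅
  n5('eeeda'): parent n4 fail=8; on 'a' 8 → fail=9;  out ∅∪∅=∅
  n10('eedab'): parent n9 fail=0; on 'b' 0 → fail=0;  out {2}∪∅={2}
  n6('eeedab'): parent n5 fail=9; on 'b' 9 → fail=10;  out {0}∪{2}={0,2}

Text stream:
[0] read 'b'  n0⇒n0
[1] read 'e'  n0⇒n1
[2] read 'c'  n1⇒n7 (fail-walked)  → match P1@[2:2]
[3] read 'c'  n7⇒n7 (fail-walked)  → match P1@[3:3]
[4] read 'e'  n7⇒n1 (fail-walked)
[5] read 'a'  n1⇒n0 (fail-walked)
[6] read 'e'  n0⇒n1
[7] read 'a'  n1⇒n0 (fail-walked)
[8] read 'e'  n0⇒n1
[9] read 'e'  n1⇒n2
[10] read 'e'  n2⇒n3
[11] read 'd'  n3⇒n4
[12] read 'a'  n4⇒n5
[13] read 'b'  n5⇒n6  → match P0@[8:13],P2@[9:13]
[14] read 'c'  n6⇒n7 (fail-walked)  → match P1@[14:14]
[15] read 'b'  n7⇒n0 (fail-walked)
[16] read 'd'  n0⇒n0
[17] read 'd'  n0⇒n0
[18] read 'b'  n0⇒n0
[19] read 'a'  n0⇒n0
[20] read 'b'  n0⇒n0
[21] read 'e'  n0⇒n1
[22] read 'e'  n1⇒n2
[23] read 'e'  n2⇒n3
[24] read 'd'  n3⇒n4
[25] read 'a'  n4⇒n5
[26] read 'b'  n5⇒n6  → match P0@[21:26],P2@[22:26]
[27] read 'e'  n6⇒n1 (fail-walked)
[28] read 'd'  n1⇒n0 (fail-walked)
[29] read 'd'  n0⇒n0
[30] read 'b'  n0⇒n0
[31] read 'd'  n0⇒n0
[32] read 'e'  n0⇒n1
[33] read 'e'  n1⇒n2
[34] read 'e'  n2⇒n3
[35] read 'd'  n3⇒n4
[36] read 'a'  n4⇒n5
[37] read 'b'  n5⇒n6  → match P0@[32:37],P2@[33:37]
[38] read 'e'  n6⇒n1 (fail-walked)
[39] read 'e'  n1⇒n2
[40] read 'd'  n2⇒n8
[41] read 'a'  n8⇒n9
[42] read 'b'  n9⇒n10  → match P2@[38:42]
[43] read 'e'  n10⇒n1 (fail-walked)
[44] read 'c'  n1⇒n7 (fail-walked)  → match P1@[44:44]
[45] read 'd'  n7⇒n0 (fail-walked)
[46] read 'b'  n0⇒n0
[47] read 'd'  n0⇒n0
[48] read 'e'  n0⇒n1
[49] read 'e'  n1⇒n2
[50] read 'd'  n2⇒n8
[51] read 'a'  n8⇒n9
[52] read 'b'  n9⇒n10  → match P2@[48:52]
[53] read 'd'  n10⇒n0 (fail-walked)
[54] read 'e'  n0⇒n1
[55] read 'e'  n1⇒n2
[56] read 'e'  n2⇒n3
[57] read 'd'  n3⇒n4
[58] read 'a'  n4⇒n5
[59] read 'b'  n5⇒n6  → match P0@[54:59],P2@[55:59]
[60] read 'e'  n6⇒n1 (fail-walked)
[61] read 'c'  n1⇒n7 (fail-walked)  → match P1@[61:61]
[62] read 'd'  n7⇒n0 (fail-walked)
[63] read 'a'  n0⇒n0
[64] read 'c'  n0⇒n7  → match P1@[64:64]
[65] read 'b'  n7⇒n0 (fail-walked)

All matches (sorted): [[2,1],[3,1],[13,0],[13,2],[14,1],[26,0],[26,2],[37,0],[37,2],[42,2],[44,1],[52,2],[59,0],[59,2],[61,1],[64,1]]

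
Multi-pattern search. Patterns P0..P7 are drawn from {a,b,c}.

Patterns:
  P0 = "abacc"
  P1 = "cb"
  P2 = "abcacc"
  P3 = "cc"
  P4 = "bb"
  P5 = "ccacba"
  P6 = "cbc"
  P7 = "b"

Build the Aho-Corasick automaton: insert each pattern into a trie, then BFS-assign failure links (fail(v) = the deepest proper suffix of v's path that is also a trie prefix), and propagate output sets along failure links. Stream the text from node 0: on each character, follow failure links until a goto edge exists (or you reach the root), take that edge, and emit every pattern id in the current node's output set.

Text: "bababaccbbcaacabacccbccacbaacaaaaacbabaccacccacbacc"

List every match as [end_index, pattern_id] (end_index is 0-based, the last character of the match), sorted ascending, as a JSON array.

Build:
Trie (insert patterns):
  0='ε' goto a→1 b→13 c→6
  1='a' goto b→2
  2='ab' goto a→3 c→8
  3='aba' goto c→4
  4='abac' goto c→5
  5='abacc' goto ·  ←P0
  6='c' goto b→7 c→12
  7='cb' goto c→19  ←P1
  8='abc' goto a→9
  9='abca' goto c→10
  10='abcac' goto c→11
  11='abcacc' goto ·  ←P2
  12='cc' goto a→15  ←P3
  13='b' goto b→14  ←P7
  14='bb' goto ·  ←P4
  15='cca' goto c→16
  16='ccac' goto b→17
  17='ccacb' goto a→18
  18='ccacba' goto ·  ←P5
  19='cbc' goto ·  ←P6

BFS fail/out derivation:
  n1('a'): parent n0 fail=0; on 'a' 0 → fail=0;  out ∅∪∅=∅
  n6('c'): parent n0 fail=0; on 'c' 0 → fail=0;  out ∅∪∅=∅
  n13('b'): parent n0 fail=0; on 'b' 0 → fail=0;  out {7}∪∅={7}
  n2('ab'): parent n1 fail=0; on 'b' 0 → fail=13;  out ∅∪{7}={7}
  n7('cb'): parent n6 fail=0; on 'b' 0 → fail=13;  out {1}∪{7}={1,7}
  n12('cc'): parent n6 fail=0; on 'c' 0 → fail=6;  out {3}∪∅={3}
  n14('bb'): parent n13 fail=0; on 'b' 0 → fail=13;  out {4}∪{7}={4,7}
  n3('aba'): parent n2 fail=13; on 'a' 13→0 → fail=1;  out ∅∪∅=∅
  n8('abc'): parent n2 fail=13; on 'c' 13→0 → fail=6;  out ∅∪∅=∅
  n15('cca'): parent n12 fail=6; on 'a' 6→0 → fail=1;  out ∅∪∅=∅
  n19('cbc'): parent n7 fail=13; on 'c' 13→0 → fail=6;  out {6}∪∅={6}
  n4('abac'): parent n3 fail=1; on 'c' 1→0 → fail=6;  out ∅∪∅=∅
  n9('abca'): parent n8 fail=6; on 'a' 6→0 → fail=1;  out ∅∪∅=∅
  n16('ccac'): parent n15 fail=1; on 'c' 1→0 → fail=6;  out ∅∪∅=∅
  n5('abacc'): parent n4 fail=6; on 'c' 6 → fail=12;  out {0}∪{3}={0,3}
  n10('abcac'): parent n9 fail=1; on 'c' 1→0 → fail=6;  out ∅∪∅=∅
  n17('ccacb'): parent n16 fail=6; on 'b' 6 → fail=7;  out ∅∪{1,7}={1,7}
  n11('abcacc'): parent n10 fail=6; on 'c' 6 → fail=12;  out {2}∪{3}={2,3}
  n18('ccacba'): parent n17 fail=7; on 'a' 7→13→0 → fail=1;  out {5}∪∅={5}

Scan:
[0] read 'b'  n0⇒n13  emit P7@[0:0]
[1] read 'a'  n13⇒n1 (via fail)
[2] read 'b'  n1⇒n2  emit P7@[2:2]
[3] read 'a'  n2⇒n3
[4] read 'b'  n3⇒n2 (via fail)  emit P7@[4:4]
[5] read 'a'  n2⇒n3
[6] read 'c'  n3⇒n4
[7] read 'c'  n4⇒n5  emit P0@[3:7],P3@[6:7]
[8] read 'b'  n5⇒n7 (via fail)  emit P1@[7:8],P7@[8:8]
[9] read 'b'  n7⇒n14 (via fail)  emit P4@[8:9],P7@[9:9]
[10] read 'c'  n14⇒n6 (via fail)
[11] read 'a'  n6⇒n1 (via fail)
[12] read 'a'  n1⇒n1 (via fail)
[13] read 'c'  n1⇒n6 (via fail)
[14] read 'a'  n6⇒n1 (via fail)
[15] read 'b'  n1⇒n2  emit P7@[15:15]
[16] read 'a'  n2⇒n3
[17] read 'c'  n3⇒n4
[18] read 'c'  n4⇒n5  emit P0@[14:18],P3@[17:18]
[19] read 'c'  n5⇒n12 (via fail)  emit P3@[18:19]
[20] read 'b'  n12⇒n7 (via fail)  emit P1@[19:20],P7@[20:20]
[21] read 'c'  n7⇒n19  emit P6@[19:21]
[22] read 'c'  n19⇒n12 (via fail)  emit P3@[21:22]
[23] read 'a'  n12⇒n15
[24] read 'c'  n15⇒n16
[25] read 'b'  n16⇒n17  emit P1@[24:25],P7@[25:25]
[26] read 'a'  n17⇒n18  emit P5@[21:26]
[27] read 'a'  n18⇒n1 (via fail)
[28] read 'c'  n1⇒n6 (via fail)
[29] read 'a'  n6⇒n1 (via fail)
[30] read 'a'  n1⇒n1 (via fail)
[31] read 'a'  n1⇒n1 (via fail)
[32] read 'a'  n1⇒n1 (via fail)
[33] read 'a'  n1⇒n1 (via fail)
[34] read 'c'  n1⇒n6 (via fail)
[35] read 'b'  n6⇒n7  emit P1@[34:35],P7@[35:35]
[36] read 'a'  n7⇒n1 (via fail)
[37] read 'b'  n1⇒n2  emit P7@[37:37]
[38] read 'a'  n2⇒n3
[39] read 'c'  n3⇒n4
[40] read 'c'  n4⇒n5  emit P0@[36:40],P3@[39:40]
[41] read 'a'  n5⇒n15 (via fail)
[42] read 'c'  n15⇒n16
[43] read 'c'  n16⇒n12 (via fail)  emit P3@[42:43]
[44] read 'c'  n12⇒n12 (via fail)  emit P3@[43:44]
[45] read 'a'  n12⇒n15
[46] read 'c'  n15⇒n16
[47] read 'b'  n16⇒n17  emit P1@[46:47],P7@[47:47]
[48] read 'a'  n17⇒n18  emit P5@[43:48]
[49] read 'c'  n18⇒n6 (via fail)
[50] read 'c'  n6⇒n12  emit P3@[49:50]

Result: [[0,7],[2,7],[4,7],[7,0],[7,3],[8,1],[8,7],[9,4],[9,7],[15,7],[18,0],[18,3],[19,3],[20,1],[20,7],[21,6],[22,3],[25,1],[25,7],[26,5],[35,1],[35,7],[37,7],[40,0],[40,3],[43,3],[44,3],[47,1],[47,7],[48,5],[50,3]]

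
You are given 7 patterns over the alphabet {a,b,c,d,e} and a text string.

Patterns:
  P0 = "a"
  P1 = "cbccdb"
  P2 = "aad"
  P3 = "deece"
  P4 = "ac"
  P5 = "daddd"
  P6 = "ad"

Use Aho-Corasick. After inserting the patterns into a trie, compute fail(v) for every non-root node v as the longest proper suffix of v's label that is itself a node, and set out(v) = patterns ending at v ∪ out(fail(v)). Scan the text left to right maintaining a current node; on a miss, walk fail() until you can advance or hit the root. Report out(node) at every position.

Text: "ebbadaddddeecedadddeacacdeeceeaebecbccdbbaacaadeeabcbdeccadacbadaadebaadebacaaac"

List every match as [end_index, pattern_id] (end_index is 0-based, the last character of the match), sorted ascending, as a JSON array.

Build:
Trie nodes:
  0='ε' goto a→1 c→2 d→10
  1='a' goto a→8 c→15 d→20  [P0 ends]
  2='c' goto b→3
  3='cb' goto c→4
  4='cbc' goto c→5
  5='cbcc' goto d→6
  6='cbccd' goto b→7
  7='cbccdb' goto ·  [P1 ends]
  8='aa' goto d→9
  9='aad' goto ·  [P2 ends]
  10='d' goto a→16 e→11
  11='de' goto e→12
  12='dee' goto c→13
  13='deec' goto e→14
  14='deece' goto ·  [P3 ends]
  15='ac' goto ·  [P4 ends]
  16='da' goto d→17
  17='dad' goto d→18
  18='dadd' goto d→19
  19='daddd' goto ·  [P5 ends]
  20='ad' goto ·  [P6 ends]

Failure links (BFS by depth):
  n1('a'): parent n0 fail=0; on 'a' 0 → fail=0;  out {0}∪∅={0}
  n2('c'): parent n0 fail=0; on 'c' 0 → fail=0;  out ∅∪∅=∅
  n10('d'): parent n0 fail=0; on 'd' 0 → fail=0;  out ∅∪∅=∅
  n3('cb'): parent n2 fail=0; on 'b' 0 → fail=0;  out ∅∪∅=∅
  n8('aa'): parent n1 fail=0; on 'a' 0 → fail=1;  out ∅∪{0}={0}
  n11('de'): parent n10 fail=0; on 'e' 0 → fail=0;  out ∅∪∅=∅
  n15('ac'): parent n1 fail=0; on 'c' 0 → fail=2;  out {4}∪∅={4}
  n16('da'): parent n10 fail=0; on 'a' 0 → fail=1;  out ∅∪{0}={0}
  n20('ad'): parent n1 fail=0; on 'd' 0 → fail=10;  out {6}∪∅={6}
  n4('cbc'): parent n3 fail=0; on 'c' 0 → fail=2;  out ∅∪∅=∅
  n9('aad'): parent n8 fail=1; on 'd' 1 → fail=20;  out {2}∪{6}={2,6}
  n12('dee'): parent n11 fail=0; on 'e' 0 → fail=0;  out ∅∪∅=∅
  n17('dad'): parent n16 fail=1; on 'd' 1 → fail=20;  out ∅∪{6}={6}
  n5('cbcc'): parent n4 fail=2; on 'c' 2→0 → fail=2;  out ∅∪∅=∅
  n13('deec'): parent n12 fail=0; on 'c' 0 → fail=2;  out ∅∪∅=∅
  n18('dadd'): parent n17 fail=20; on 'd' 20→10→0 → fail=10;  out ∅∪∅=∅
  n6('cbccd'): parent n5 fail=2; on 'd' 2→0 → fail=10;  out ∅∪∅=∅
  n14('deece'): parent n13 fail=2; on 'e' 2→0 → fail=0;  out {3}∪∅={3}
  n19('daddd'): parent n18 fail=10; on 'd' 10→0 → fail=10;  out {5}∪∅={5}
  n7('cbccdb'): parent n6 fail=10; on 'b' 10→0 → fail=0;  out {1}∪∅={1}

Run:
pos 0 'e': at 0
pos 1 'b': at 0
pos 2 'b': at 0
pos 3 'a': at 1  emit P0@[3:3]
pos 4 'd': at 20  emit P6@[3:4]
pos 5 'a': at 16 ·f  emit P0@[5:5]
pos 6 'd': at 17  emit P6@[5:6]
pos 7 'd': at 18
pos 8 'd': at 19  emit P5@[4:8]
pos 9 'd': at 10 ·f
pos 10 'e': at 11
pos 11 'e': at 12
pos 12 'c': at 13
pos 13 'e': at 14  emit P3@[9:13]
pos 14 'd': at 10 ·f
pos 15 'a': at 16  emit P0@[15:15]
pos 16 'd': at 17  emit P6@[15:16]
pos 17 'd': at 18
pos 18 'd': at 19  emit P5@[14:18]
pos 19 'e': at 11 ·f
pos 20 'a': at 1 ·f  emit P0@[20:20]
pos 21 'c': at 15  emit P4@[20:21]
pos 22 'a': at 1 ·f  emit P0@[22:22]
pos 23 'c': at 15  emit P4@[22:23]
pos 24 'd': at 10 ·f
pos 25 'e': at 11
pos 26 'e': at 12
pos 27 'c': at 13
pos 28 'e': at 14  emit P3@[24:28]
pos 29 'e': at 0 ·f
pos 30 'a': at 1  emit P0@[30:30]
pos 31 'e': at 0 ·f
pos 32 'b': at 0
pos 33 'e': at 0
pos 34 'c': at 2
pos 35 'b': at 3
pos 36 'c': at 4
pos 37 'c': at 5
pos 38 'd': at 6
pos 39 'b': at 7  emit P1@[34:39]
pos 40 'b': at 0 ·f
pos 41 'a': at 1  emit P0@[41:41]
pos 42 'a': at 8  emit P0@[42:42]
pos 43 'c': at 15 ·f  emit P4@[42:43]
pos 44 'a': at 1 ·f  emit P0@[44:44]
pos 45 'a': at 8  emit P0@[45:45]
pos 46 'd': at 9  emit P2@[44:46],P6@[45:46]
pos 47 'e': at 11 ·f
pos 48 'e': at 12
pos 49 'a': at 1 ·f  emit P0@[49:49]
pos 50 'b': at 0 ·f
pos 51 'c': at 2
pos 52 'b': at 3
pos 53 'd': at 10 ·f
pos 54 'e': at 11
pos 55 'c': at 2 ·f
pos 56 'c': at 2 ·f
pos 57 'a': at 1 ·f  emit P0@[57:57]
pos 58 'd': at 20  emit P6@[57:58]
pos 59 'a': at 16 ·f  emit P0@[59:59]
pos 60 'c': at 15 ·f  emit P4@[59:60]
pos 61 'b': at 3 ·f
pos 62 'a': at 1 ·f  emit P0@[62:62]
pos 63 'd': at 20  emit P6@[62:63]
pos 64 'a': at 16 ·f  emit P0@[64:64]
pos 65 'a': at 8 ·f  emit P0@[65:65]
pos 66 'd': at 9  emit P2@[64:66],P6@[65:66]
pos 67 'e': at 11 ·f
pos 68 'b': at 0 ·f
pos 69 'a': at 1  emit P0@[69:69]
pos 70 'a': at 8  emit P0@[70:70]
pos 71 'd': at 9  emit P2@[69:71],P6@[70:71]
pos 72 'e': at 11 ·f
pos 73 'b': at 0 ·f
pos 74 'a': at 1  emit P0@[74:74]
pos 75 'c': at 15  emit P4@[74:75]
pos 76 'a': at 1 ·f  emit P0@[76:76]
pos 77 'a': at 8  emit P0@[77:77]
pos 78 'a': at 8 ·f  emit P0@[78:78]
pos 79 'c': at 15 ·f  emit P4@[78:79]

Result: [[3,0],[4,6],[5,0],[6,6],[8,5],[13,3],[15,0],[16,6],[18,5],[20,0],[21,4],[22,0],[23,4],[28,3],[30,0],[39,1],[41,0],[42,0],[43,4],[44,0],[45,0],[46,2],[46,6],[49,0],[57,0],[58,6],[59,0],[60,4],[62,0],[63,6],[64,0],[65,0],[66,2],[66,6],[69,0],[70,0],[71,2],[71,6],[74,0],[75,4],[76,0],[77,0],[78,0],[79,4]]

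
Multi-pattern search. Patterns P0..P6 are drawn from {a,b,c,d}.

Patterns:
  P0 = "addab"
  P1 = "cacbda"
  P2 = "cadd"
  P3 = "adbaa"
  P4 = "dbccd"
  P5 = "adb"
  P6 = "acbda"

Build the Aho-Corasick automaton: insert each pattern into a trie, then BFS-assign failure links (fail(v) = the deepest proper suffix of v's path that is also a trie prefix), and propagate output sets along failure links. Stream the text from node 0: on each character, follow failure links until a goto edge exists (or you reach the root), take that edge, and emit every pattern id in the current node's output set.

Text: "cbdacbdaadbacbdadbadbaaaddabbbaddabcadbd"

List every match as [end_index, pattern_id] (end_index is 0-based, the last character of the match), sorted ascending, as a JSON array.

Build:
Trie nodes:
  n0 'ε': a→1 c→6 d→17
  n1 'a': c→22 d→2
  n2 'ad': b→14 d→3
  n3 'add': a→4
  n4 'adda': b→5
  n5 'addab': ·  [P0 ends]
  n6 'c': a→7
  n7 'ca': c→8 d→12
  n8 'cac': b→9
  n9 'cacb': d→10
  n10 'cacbd': a→11
  n11 'cacbda': ·  [P1 ends]
  n12 'cad': d→13
  n13 'cadd': ·  [P2 ends]
  n14 'adb': a→15  [P5 ends]
  n15 'adba': a→16
  n16 'adbaa': ·  [P3 ends]
  n17 'd': b→18
  n18 'db': c→19
  n19 'dbc': c→20
  n20 'dbcc': d→21
  n21 'dbccd': ·  [P4 ends]
  n22 'ac': b→23
  n23 'acb': d→24
  n24 'acbd': a→25
  n25 'acbda': ·  [P6 ends]

Failure links (BFS by depth):
  n1('a'): parent n0 fail=0; on 'a' 0 → fail=0;  out ∅∪∅=∅
  n6('c'): parent n0 fail=0; on 'c' 0 → fail=0;  out ∅∪∅=∅
  n17('d'): parent n0 fail=0; on 'd' 0 → fail=0;  out ∅∪∅=∅
  n2('ad'): parent n1 fail=0; on 'd' 0 → fail=17;  out ∅∪∅=∅
  n7('ca'): parent n6 fail=0; on 'a' 0 → fail=1;  out ∅∪∅=∅
  n18('db'): parent n17 fail=0; on 'b' 0 → fail=0;  out ∅∪∅=∅
  n22('ac'): parent n1 fail=0; on 'c' 0 → fail=6;  out ∅∪∅=∅
  n3('add'): parent n2 fail=17; on 'd' 17→0 → fail=17;  out ∅∪∅=∅
  n8('cac'): parent n7 fail=1; on 'c' 1 → fail=22;  out ∅∪∅=∅
  n12('cad'): parent n7 fail=1; on 'd' 1 → fail=2;  out ∅∪∅=∅
  n14('adb'): parent n2 fail=17; on 'b' 17 → fail=18;  out {5}∪∅={5}
  n19('dbc'): parent n18 fail=0; on 'c' 0 → fail=6;  out ∅∪∅=∅
  n23('acb'): parent n22 fail=6; on 'b' 6→0 → fail=0;  out ∅∪∅=∅
  n4('adda'): parent n3 fail=17; on 'a' 17→0 → fail=1;  out ∅∪∅=∅
  n9('cacb'): parent n8 fail=22; on 'b' 22 → fail=23;  out ∅∪∅=∅
  n13('cadd'): parent n12 fail=2; on 'd' 2 → fail=3;  out {2}∪∅={2}
  n15('adba'): parent n14 fail=18; on 'a' 18→0 → fail=1;  out ∅∪∅=∅
  n20('dbcc'): parent n19 fail=6; on 'c' 6→0 → fail=6;  out ∅∪∅=∅
  n24('acbd'): parent n23 fail=0; on 'd' 0 → fail=17;  out ∅∪∅=∅
  n5('addab'): parent n4 fail=1; on 'b' 1→0 → fail=0;  out {0}∪∅={0}
  n10('cacbd'): parent n9 fail=23; on 'd' 23 → fail=24;  out ∅∪∅=∅
  n16('adbaa'): parent n15 fail=1; on 'a' 1→0 → fail=1;  out {3}∪∅={3}
  n21('dbccd'): parent n20 fail=6; on 'd' 6→0 → fail=17;  out {4}∪∅={4}
  n25('acbda'): parent n24 fail=17; on 'a' 17→0 → fail=1;  out {6}∪∅={6}
  n11('cacbda'): parent n10 fail=24; on 'a' 24 → fail=25;  out {1}∪{6}={1,6}

Scan:
[0] read 'c'  n0⇒n6
[1] read 'b'  n6⇒n0 (via fail)
[2] read 'd'  n0⇒n17
[3] read 'a'  n17⇒n1 (via fail)
[4] read 'c'  n1⇒n22
[5] read 'b'  n22⇒n23
[6] read 'd'  n23⇒n24
[7] read 'a'  n24⇒n25  ** P6@[3:7]
[8] read 'a'  n25⇒n1 (via fail)
[9] read 'd'  n1⇒n2
[10] read 'b'  n2⇒n14  ** P5@[8:10]
[11] read 'a'  n14⇒n15
[12] read 'c'  n15⇒n22 (via fail)
[13] read 'b'  n22⇒n23
[14] read 'd'  n23⇒n24
[15] read 'a'  n24⇒n25  ** P6@[11:15]
[16] read 'd'  n25⇒n2 (via fail)
[17] read 'b'  n2⇒n14  ** P5@[15:17]
[18] read 'a'  n14⇒n15
[19] read 'd'  n15⇒n2 (via fail)
[20] read 'b'  n2⇒n14  ** P5@[18:20]
[21] read 'a'  n14⇒n15
[22] read 'a'  n15⇒n16  ** P3@[18:22]
[23] read 'a'  n16⇒n1 (via fail)
[24] read 'd'  n1⇒n2
[25] read 'd'  n2⇒n3
[26] read 'a'  n3⇒n4
[27] read 'b'  n4⇒n5  ** P0@[23:27]
[28] read 'b'  n5⇒n0 (via fail)
[29] read 'b'  n0⇒n0
[30] read 'a'  n0⇒n1
[31] read 'd'  n1⇒n2
[32] read 'd'  n2⇒n3
[33] read 'a'  n3⇒n4
[34] read 'b'  n4⇒n5  ** P0@[30:34]
[35] read 'c'  n5⇒n6 (via fail)
[36] read 'a'  n6⇒n7
[37] read 'd'  n7⇒n12
[38] read 'b'  n12⇒n14 (via fail)  ** P5@[36:38]
[39] read 'd'  n14⇒n17 (via fail)

Matches: [[7,6],[10,5],[15,6],[17,5],[20,5],[22,3],[27,0],[34,0],[38,5]]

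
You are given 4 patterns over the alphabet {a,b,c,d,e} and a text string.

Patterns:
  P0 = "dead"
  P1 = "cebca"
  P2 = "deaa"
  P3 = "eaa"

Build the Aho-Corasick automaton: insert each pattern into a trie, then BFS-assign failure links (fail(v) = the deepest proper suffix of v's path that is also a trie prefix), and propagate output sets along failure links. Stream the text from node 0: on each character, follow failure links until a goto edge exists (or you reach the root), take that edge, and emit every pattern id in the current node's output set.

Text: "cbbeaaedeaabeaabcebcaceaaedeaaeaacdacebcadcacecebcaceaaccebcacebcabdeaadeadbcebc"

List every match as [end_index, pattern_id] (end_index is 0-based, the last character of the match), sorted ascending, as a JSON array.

Build automaton:
Trie (insert patterns):
  n0 'ε': c→5 d→1 e→11
  n1 'd': e→2
  n2 'de': a→3
  n3 'dea': a→10 d→4
  n4 'dead': ·  [P0 ends]
  n5 'c': e→6
  n6 'ce': b→7
  n7 'ceb': c→8
  n8 'cebc': a→9
  n9 'cebca': ·  [P1 ends]
  n10 'deaa': ·  [P2 ends]
  n11 'e': a→12
  n12 'ea': a→13
  n13 'eaa': ·  [P3 ends]

Failure links (BFS by depth):
  fail(1) 'd': from fail(0)=0 chase 'd': 0 ⇒ 0;  out=∅∪out(0)=∅
  fail(5) 'c': from fail(0)=0 chase 'c': 0 ⇒ 0;  out=∅∪out(0)=∅
  fail(11) 'e': from fail(0)=0 chase 'e': 0 ⇒ 0;  out=∅∪out(0)=∅
  fail(2) 'de': from fail(1)=0 chase 'e': 0 ⇒ 11;  out=∅∪out(11)=∅
  fail(6) 'ce': from fail(5)=0 chase 'e': 0 ⇒ 11;  out=∅∪out(11)=∅
  fail(12) 'ea': from fail(11)=0 chase 'a': 0 ⇒ 0;  out=∅∪out(0)=∅
  fail(3) 'dea': from fail(2)=11 chase 'a': 11 ⇒ 12;  out=∅∪out(12)=∅
  fail(7) 'ceb': from fail(6)=11 chase 'b': 11→0 ⇒ 0;  out=∅∪out(0)=∅
  fail(13) 'eaa': from fail(12)=0 chase 'a': 0 ⇒ 0;  out={3}∪out(0)={3}
  fail(4) 'dead': from fail(3)=12 chase 'd': 12→0 ⇒ 1;  out={0}∪out(1)={0}
  fail(8) 'cebc': from fail(7)=0 chase 'c': 0 ⇒ 5;  out=∅∪out(5)=∅
  fail(10) 'deaa': from fail(3)=12 chase 'a': 12 ⇒ 13;  out={2}∪out(13)={2,3}
  fail(9) 'cebca': from fail(8)=5 chase 'a': 5→0 ⇒ 0;  out={1}∪out(0)={1}

Scan:
pos 0 'c': at 5
pos 1 'b': at 0 (fail-walked)
pos 2 'b': at 0
pos 3 'e': at 11
pos 4 'a': at 12
pos 5 'a': at 13  ** P3@[3:5]
pos 6 'e': at 11 (fail-walked)
pos 7 'd': at 1 (fail-walked)
pos 8 'e': at 2
pos 9 'a': at 3
pos 10 'a': at 10  ** P2@[7:10],P3@[8:10]
pos 11 'b': at 0 (fail-walked)
pos 12 'e': at 11
pos 13 'a': at 12
pos 14 'a': at 13  ** P3@[12:14]
pos 15 'b': at 0 (fail-walked)
pos 16 'c': at 5
pos 17 'e': at 6
pos 18 'b': at 7
pos 19 'c': at 8
pos 20 'a': at 9  ** P1@[16:20]
pos 21 'c': at 5 (fail-walked)
pos 22 'e': at 6
pos 23 'a': at 12 (fail-walked)
pos 24 'a': at 13  ** P3@[22:24]
pos 25 'e': at 11 (fail-walked)
pos 26 'd': at 1 (fail-walked)
pos 27 'e': at 2
pos 28 'a': at 3
pos 29 'a': at 10  ** P2@[26:29],P3@[27:29]
pos 30 'e': at 11 (fail-walked)
pos 31 'a': at 12
pos 32 'a': at 13  ** P3@[30:32]
pos 33 'c': at 5 (fail-walked)
pos 34 'd': at 1 (fail-walked)
pos 35 'a': at 0 (fail-walked)
pos 36 'c': at 5
pos 37 'e': at 6
pos 38 'b': at 7
pos 39 'c': at 8
pos 40 'a': at 9  ** P1@[36:40]
pos 41 'd': at 1 (fail-walked)
pos 42 'c': at 5 (fail-walked)
pos 43 'a': at 0 (fail-walked)
pos 44 'c': at 5
pos 45 'e': at 6
pos 46 'c': at 5 (fail-walked)
pos 47 'e': at 6
pos 48 'b': at 7
pos 49 'c': at 8
pos 50 'a': at 9  ** P1@[46:50]
pos 51 'c': at 5 (fail-walked)
pos 52 'e': at 6
pos 53 'a': at 12 (fail-walked)
pos 54 'a': at 13  ** P3@[52:54]
pos 55 'c': at 5 (fail-walked)
pos 56 'c': at 5 (fail-walked)
pos 57 'e': at 6
pos 58 'b': at 7
pos 59 'c': at 8
pos 60 'a': at 9  ** P1@[56:60]
pos 61 'c': at 5 (fail-walked)
pos 62 'e': at 6
pos 63 'b': at 7
pos 64 'c': at 8
pos 65 'a': at 9  ** P1@[61:65]
pos 66 'b': at 0 (fail-walked)
pos 67 'd': at 1
pos 68 'e': at 2
pos 69 'a': at 3
pos 70 'a': at 10  ** P2@[67:70],P3@[68:70]
pos 71 'd': at 1 (fail-walked)
pos 72 'e': at 2
pos 73 'a': at 3
pos 74 'd': at 4  ** P0@[71:74]
pos 75 'b': at 0 (fail-walked)
pos 76 'c': at 5
pos 77 'e': at 6
pos 78 'b': at 7
pos 79 'c': at 8

Matches: [[5,3],[10,2],[10,3],[14,3],[20,1],[24,3],[29,2],[29,3],[32,3],[40,1],[50,1],[54,3],[60,1],[65,1],[70,2],[70,3],[74,0]]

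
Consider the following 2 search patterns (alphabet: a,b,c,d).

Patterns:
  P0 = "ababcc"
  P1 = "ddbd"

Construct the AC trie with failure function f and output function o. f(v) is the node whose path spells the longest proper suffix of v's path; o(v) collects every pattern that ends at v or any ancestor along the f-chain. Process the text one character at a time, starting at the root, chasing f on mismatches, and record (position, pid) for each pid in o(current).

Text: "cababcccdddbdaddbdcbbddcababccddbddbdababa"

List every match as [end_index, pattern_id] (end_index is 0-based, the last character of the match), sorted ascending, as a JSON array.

Build automaton:
Trie (insert patterns):
  n0 'ε': a→1 d→7
  n1 'a': b→2
  n2 'ab': a→3
  n3 'aba': b→4
  n4 'abab': c→5
  n5 'ababc': c→6
  n6 'ababcc': ·  [P0 ends]
  n7 'd': d→8
  n8 'dd': b→9
  n9 'ddb': d→10
  n10 'ddbd': ·  [P1 ends]

BFS fail/out derivation:
  fail(1) 'a': from fail(0)=0 chase 'a': 0 ⇒ 0;  out=∅∪out(0)=∅
  fail(7) 'd': from fail(0)=0 chase 'd': 0 ⇒ 0;  out=∅∪out(0)=∅
  fail(2) 'ab': from fail(1)=0 chase 'b': 0 ⇒ 0;  out=∅∪out(0)=∅
  fail(8) 'dd': from fail(7)=0 chase 'd': 0 ⇒ 7;  out=∅∪out(7)=∅
  fail(3) 'aba': from fail(2)=0 chase 'a': 0 ⇒ 1;  out=∅∪out(1)=∅
  fail(9) 'ddb': from fail(8)=7 chase 'b': 7→0 ⇒ 0;  out=∅∪out(0)=∅
  fail(4) 'abab': from fail(3)=1 chase 'b': 1 ⇒ 2;  out=∅∪out(2)=∅
  fail(10) 'ddbd': from fail(9)=0 chase 'd': 0 ⇒ 7;  out={1}∪out(7)={1}
  fail(5) 'ababc': from fail(4)=2 chase 'c': 2→0 ⇒ 0;  out=∅∪out(0)=∅
  fail(6) 'ababcc': from fail(5)=0 chase 'c': 0 ⇒ 0;  out={0}∪out(0)={0}

Scan:
[0] read 'c'  n0⇒n0
[1] read 'a'  n0⇒n1
[2] read 'b'  n1⇒n2
[3] read 'a'  n2⇒n3
[4] read 'b'  n3⇒n4
[5] read 'c'  n4⇒n5
[6] read 'c'  n5⇒n6  → match P0@[1:6]
[7] read 'c'  n6⇒n0 (fail-walked)
[8] read 'd'  n0⇒n7
[9] read 'd'  n7⇒n8
[10] read 'd'  n8⇒n8 (fail-walked)
[11] read 'b'  n8⇒n9
[12] read 'd'  n9⇒n10  → match P1@[9:12]
[13] read 'a'  n10⇒n1 (fail-walked)
[14] read 'd'  n1⇒n7 (fail-walked)
[15] read 'd'  n7⇒n8
[16] read 'b'  n8⇒n9
[17] read 'd'  n9⇒n10  → match P1@[14:17]
[18] read 'c'  n10⇒n0 (fail-walked)
[19] read 'b'  n0⇒n0
[20] read 'b'  n0⇒n0
[21] read 'd'  n0⇒n7
[22] read 'd'  n7⇒n8
[23] read 'c'  n8⇒n0 (fail-walked)
[24] read 'a'  n0⇒n1
[25] read 'b'  n1⇒n2
[26] read 'a'  n2⇒n3
[27] read 'b'  n3⇒n4
[28] read 'c'  n4⇒n5
[29] read 'c'  n5⇒n6  → match P0@[24:29]
[30] read 'd'  n6⇒n7 (fail-walked)
[31] read 'd'  n7⇒n8
[32] read 'b'  n8⇒n9
[33] read 'd'  n9⇒n10  → match P1@[30:33]
[34] read 'd'  n10⇒n8 (fail-walked)
[35] read 'b'  n8⇒n9
[36] read 'd'  n9⇒n10  → match P1@[33:36]
[37] read 'a'  n10⇒n1 (fail-walked)
[38] read 'b'  n1⇒n2
[39] read 'a'  n2⇒n3
[40] read 'b'  n3⇒n4
[41] read 'a'  n4⇒n3 (fail-walked)

Matches: [[6,0],[12,1],[17,1],[29,0],[33,1],[36,1]]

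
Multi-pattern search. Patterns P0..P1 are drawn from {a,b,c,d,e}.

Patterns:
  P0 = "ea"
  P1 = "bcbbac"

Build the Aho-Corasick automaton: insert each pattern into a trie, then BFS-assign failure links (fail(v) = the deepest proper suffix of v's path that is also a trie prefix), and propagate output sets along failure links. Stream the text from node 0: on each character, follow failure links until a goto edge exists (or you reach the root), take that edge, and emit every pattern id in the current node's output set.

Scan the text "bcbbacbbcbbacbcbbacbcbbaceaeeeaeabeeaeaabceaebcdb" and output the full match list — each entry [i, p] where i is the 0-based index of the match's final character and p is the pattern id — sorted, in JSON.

Build:
Trie (insert patterns):
  0='ε' goto b→3 e→1
  1='e' goto a→2
  2='ea' goto ·  ←P0
  3='b' goto c→4
  4='bc' goto b→5
  5='bcb' goto b→6
  6='bcbb' goto a→7
  7='bcbba' goto c→8
  8='bcbbac' goto ·  ←P1

BFS fail/out derivation:
  n1('e'): parent n0 fail=0; on 'e' 0 → fail=0;  out ∅∪∅=∅
  n3('b'): parent n0 fail=0; on 'b' 0 → fail=0;  out ∅∪∅=∅
  n2('ea'): parent n1 fail=0; on 'a' 0 → fail=0;  out {0}∪∅={0}
  n4('bc'): parent n3 fail=0; on 'c' 0 → fail=0;  out ∅∪∅=∅
  n5('bcb'): parent n4 fail=0; on 'b' 0 → fail=3;  out ∅∪∅=∅
  n6('bcbb'): parent n5 fail=3; on 'b' 3→0 → fail=3;  out ∅∪∅=∅
  n7('bcbba'): parent n6 fail=3; on 'a' 3→0 → fail=0;  out ∅∪∅=∅
  n8('bcbbac'): parent n7 fail=0; on 'c' 0 → fail=0;  out {1}∪∅={1}

Text stream:
i=0 'b': node 0→3
i=1 'c': node 3→4
i=2 'b': node 4→5
i=3 'b': node 5→6
i=4 'a': node 6→7
i=5 'c': node 7→8  ** P1@[0:5]
i=6 'b': node 8→3 ·f
i=7 'b': node 3→3 ·f
i=8 'c': node 3→4
i=9 'b': node 4→5
i=10 'b': node 5→6
i=11 'a': node 6→7
i=12 'c': node 7→8  ** P1@[7:12]
i=13 'b': node 8→3 ·f
i=14 'c': node 3→4
i=15 'b': node 4→5
i=16 'b': node 5→6
i=17 'a': node 6→7
i=18 'c': node 7→8  ** P1@[13:18]
i=19 'b': node 8→3 ·f
i=20 'c': node 3→4
i=21 'b': node 4→5
i=22 'b': node 5→6
i=23 'a': node 6→7
i=24 'c': node 7→8  ** P1@[19:24]
i=25 'e': node 8→1 ·f
i=26 'a': node 1→2  ** P0@[25:26]
i=27 'e': node 2→1 ·f
i=28 'e': node 1→1 ·f
i=29 'e': node 1→1 ·f
i=30 'a': node 1→2  ** P0@[29:30]
i=31 'e': node 2→1 ·f
i=32 'a': node 1→2  ** P0@[31:32]
i=33 'b': node 2→3 ·f
i=34 'e': node 3→1 ·f
i=35 'e': node 1→1 ·f
i=36 'a': node 1→2  ** P0@[35:36]
i=37 'e': node 2→1 ·f
i=38 'a': node 1→2  ** P0@[37:38]
i=39 'a': node 2→0 ·f
i=40 'b': node 0→3
i=41 'c': node 3→4
i=42 'e': node 4→1 ·f
i=43 'a': node 1→2  ** P0@[42:43]
i=44 'e': node 2→1 ·f
i=45 'b': node 1→3 ·f
i=46 'c': node 3→4
i=47 'd': node 4→0 ·f
i=48 'b': node 0→3

All matches (sorted): [[5,1],[12,1],[18,1],[24,1],[26,0],[30,0],[32,0],[36,0],[38,0],[43,0]]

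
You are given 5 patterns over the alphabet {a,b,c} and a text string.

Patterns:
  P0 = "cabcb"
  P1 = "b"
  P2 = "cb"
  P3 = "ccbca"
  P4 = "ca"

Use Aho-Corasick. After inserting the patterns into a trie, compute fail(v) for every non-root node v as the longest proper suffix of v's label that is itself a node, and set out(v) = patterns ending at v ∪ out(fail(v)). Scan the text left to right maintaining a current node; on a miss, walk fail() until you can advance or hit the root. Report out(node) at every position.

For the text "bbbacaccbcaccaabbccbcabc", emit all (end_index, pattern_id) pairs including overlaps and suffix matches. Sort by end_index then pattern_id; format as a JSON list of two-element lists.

Construct AC machine:
Trie (insert patterns):
  n0 'ε': b→6 c→1
  n1 'c': a→2 b→7 c→8
  n2 'ca': b→3  ←P4
  n3 'cab': c→4
  n4 'cabc': b→5
  n5 'cabcb': ·  ←P0
  n6 'b': ·  ←P1
  n7 'cb': ·  ←P2
  n8 'cc': b→9
  n9 'ccb': c→10
  n10 'ccbc': a→11
  n11 'ccbca': ·  ←P3

Failure links (BFS by depth):
  fail(1) 'c': from fail(0)=0 chase 'c': 0 ⇒ 0;  out=∅∪out(0)=∅
  fail(6) 'b': from fail(0)=0 chase 'b': 0 ⇒ 0;  out={1}∪out(0)={1}
  fail(2) 'ca': from fail(1)=0 chase 'a': 0 ⇒ 0;  out={4}∪out(0)={4}
  fail(7) 'cb': from fail(1)=0 chase 'b': 0 ⇒ 6;  out={2}∪out(6)={1,2}
  fail(8) 'cc': from fail(1)=0 chase 'c': 0 ⇒ 1;  out=∅∪out(1)=∅
  fail(3) 'cab': from fail(2)=0 chase 'b': 0 ⇒ 6;  out=∅∪out(6)={1}
  fail(9) 'ccb': from fail(8)=1 chase 'b': 1 ⇒ 7;  out=∅∪out(7)={1,2}
  fail(4) 'cabc': from fail(3)=6 chase 'c': 6→0 ⇒ 1;  out=∅∪out(1)=∅
  fail(10) 'ccbc': from fail(9)=7 chase 'c': 7→6→0 ⇒ 1;  out=∅∪out(1)=∅
  fail(5) 'cabcb': from fail(4)=1 chase 'b': 1 ⇒ 7;  out={0}∪out(7)={0,1,2}
  fail(11) 'ccbca': from fail(10)=1 chase 'a': 1 ⇒ 2;  out={3}∪out(2)={3,4}

Run:
pos 0 'b': at 6  emit P1@[0:0]
pos 1 'b': at 6 (via fail)  emit P1@[1:1]
pos 2 'b': at 6 (via fail)  emit P1@[2:2]
pos 3 'a': at 0 (via fail)
pos 4 'c': at 1
pos 5 'a': at 2  emit P4@[4:5]
pos 6 'c': at 1 (via fail)
pos 7 'c': at 8
pos 8 'b': at 9  emit P1@[8:8],P2@[7:8]
pos 9 'c': at 10
pos 10 'a': at 11  emit P3@[6:10],P4@[9:10]
pos 11 'c': at 1 (via fail)
pos 12 'c': at 8
pos 13 'a': at 2 (via fail)  emit P4@[12:13]
pos 14 'a': at 0 (via fail)
pos 15 'b': at 6  emit P1@[15:15]
pos 16 'b': at 6 (via fail)  emit P1@[16:16]
pos 17 'c': at 1 (via fail)
pos 18 'c': at 8
pos 19 'b': at 9  emit P1@[19:19],P2@[18:19]
pos 20 'c': at 10
pos 21 'a': at 11  emit P3@[17:21],P4@[20:21]
pos 22 'b': at 3 (via fail)  emit P1@[22:22]
pos 23 'c': at 4

Matches: [[0,1],[1,1],[2,1],[5,4],[8,1],[8,2],[10,3],[10,4],[13,4],[15,1],[16,1],[19,1],[19,2],[21,3],[21,4],[22,1]]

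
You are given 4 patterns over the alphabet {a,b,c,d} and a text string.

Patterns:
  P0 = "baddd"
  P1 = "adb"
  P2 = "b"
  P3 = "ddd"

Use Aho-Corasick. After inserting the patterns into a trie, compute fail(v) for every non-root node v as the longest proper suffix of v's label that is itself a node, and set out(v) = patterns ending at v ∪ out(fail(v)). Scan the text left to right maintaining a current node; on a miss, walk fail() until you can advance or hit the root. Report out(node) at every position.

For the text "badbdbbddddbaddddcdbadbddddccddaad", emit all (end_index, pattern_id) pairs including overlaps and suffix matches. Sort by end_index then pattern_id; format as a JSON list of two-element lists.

Build:
Trie nodes:
  n0 'ε': a→6 b→1 d→9
  n1 'b': a→2  [P2 ends]
  n2 'ba': d→3
  n3 'bad': d→4
  n4 'badd': d→5
  n5 'baddd': ·  [P0 ends]
  n6 'a': d→7
  n7 'ad': b→8
  n8 'adb': ·  [P1 ends]
  n9 'd': d→10
  n10 'dd': d→11
  n11 'ddd': ·  [P3 ends]

Failure links (BFS by depth):
  n1('b'): parent n0 fail=0; on 'b' 0 → fail=0;  out {2}∪∅={2}
  n6('a'): parent n0 fail=0; on 'a' 0 → fail=0;  out ∅∪∅=∅
  n9('d'): parent n0 fail=0; on 'd' 0 → fail=0;  out ∅∪∅=∅
  n2('ba'): parent n1 fail=0; on 'a' 0 → fail=6;  out ∅∪∅=∅
  n7('ad'): parent n6 fail=0; on 'd' 0 → fail=9;  out ∅∪∅=∅
  n10('dd'): parent n9 fail=0; on 'd' 0 → fail=9;  out ∅∪∅=∅
  n3('bad'): parent n2 fail=6; on 'd' 6 → fail=7;  out ∅∪∅=∅
  n8('adb'): parent n7 fail=9; on 'b' 9→0 → fail=1;  out {1}∪{2}={1,2}
  n11('ddd'): parent n10 fail=9; on 'd' 9 → fail=10;  out {3}∪∅={3}
  n4('badd'): parent n3 fail=7; on 'd' 7→9 → fail=10;  out ∅∪∅=∅
  n5('baddd'): parent n4 fail=10; on 'd' 10 → fail=11;  out {0}∪{3}={0,3}

Text stream:
i=0 'b': node 0→1  ** P2@[0:0]
i=1 'a': node 1→2
i=2 'd': node 2→3
i=3 'b': node 3→8 ·f  ** P1@[1:3],P2@[3:3]
i=4 'd': node 8→9 ·f
i=5 'b': node 9→1 ·f  ** P2@[5:5]
i=6 'b': node 1→1 ·f  ** P2@[6:6]
i=7 'd': node 1→9 ·f
i=8 'd': node 9→10
i=9 'd': node 10→11  ** P3@[7:9]
i=10 'd': node 11→11 ·f  ** P3@[8:10]
i=11 'b': node 11→1 ·f  ** P2@[11:11]
i=12 'a': node 1→2
i=13 'd': node 2→3
i=14 'd': node 3→4
i=15 'd': node 4→5  ** P0@[11:15],P3@[13:15]
i=16 'd': node 5→11 ·f  ** P3@[14:16]
i=17 'c': node 11→0 ·f
i=18 'd': node 0→9
i=19 'b': node 9→1 ·f  ** P2@[19:19]
i=20 'a': node 1→2
i=21 'd': node 2→3
i=22 'b': node 3→8 ·f  ** P1@[20:22],P2@[22:22]
i=23 'd': node 8→9 ·f
i=24 'd': node 9→10
i=25 'd': node 10→11  ** P3@[23:25]
i=26 'd': node 11→11 ·f  ** P3@[24:26]
i=27 'c': node 11→0 ·f
i=28 'c': node 0→0
i=29 'd': node 0→9
i=30 'd': node 9→10
i=31 'a': node 10→6 ·f
i=32 'a': node 6→6 ·f
i=33 'd': node 6→7

All matches (sorted): [[0,2],[3,1],[3,2],[5,2],[6,2],[9,3],[10,3],[11,2],[15,0],[15,3],[16,3],[19,2],[22,1],[22,2],[25,3],[26,3]]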